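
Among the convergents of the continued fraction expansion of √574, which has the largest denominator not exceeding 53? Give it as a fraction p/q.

575/24

√574 = [23; 1, 22, 1, 46, …] (period length 4).
Convergents:
  p_0/q_0 = 23/1
  p_1/q_1 = 24/1
  p_2/q_2 = 551/23
  p_3/q_3 = 575/24
  p_4/q_4 = 27001/1127
q_3 = 24 ≤ 53 < 1127 = q_4, so the answer is 575/24.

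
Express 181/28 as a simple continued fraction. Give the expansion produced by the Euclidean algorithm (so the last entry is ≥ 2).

181 = 6*28 + 13
28 = 2*13 + 2
13 = 6*2 + 1
2 = 2*1 + 0  (stop)
So 181/28 = [6; 2, 6, 2].

[6; 2, 6, 2]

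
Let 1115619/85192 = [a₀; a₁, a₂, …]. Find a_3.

1115619 = 13·85192 + 8123   →  a_0 = 13
85192 = 10·8123 + 3962   →  a_1 = 10
8123 = 2·3962 + 199   →  a_2 = 2
3962 = 19·199 + 181   →  a_3 = 19

19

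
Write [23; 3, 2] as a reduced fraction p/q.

Fold from the inside: start with 2/1.
  3 + 1/2 = 7/2
  23 + 2/7 = 163/7

163/7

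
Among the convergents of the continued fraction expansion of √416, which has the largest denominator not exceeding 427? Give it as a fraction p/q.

5201/255

√416 = [20; 2, 1, 1, 9, 1, 1, 2, 40, …] (period length 8).
Convergents:
  p_0/q_0 = 20/1
  p_1/q_1 = 41/2
  p_2/q_2 = 61/3
  p_3/q_3 = 102/5
  p_4/q_4 = 979/48
  p_5/q_5 = 1081/53
  p_6/q_6 = 2060/101
  p_7/q_7 = 5201/255
  p_8/q_8 = 210100/10301
q_7 = 255 ≤ 427 < 10301 = q_8, so the answer is 5201/255.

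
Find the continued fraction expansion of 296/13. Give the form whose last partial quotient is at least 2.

296 = 22×13 + 10
13 = 1×10 + 3
10 = 3×3 + 1
3 = 3×1 + 0  (stop)
So 296/13 = [22; 1, 3, 3].

[22; 1, 3, 3]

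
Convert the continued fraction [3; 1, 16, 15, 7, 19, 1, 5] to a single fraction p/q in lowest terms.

854524/216807

Using pₖ = aₖpₖ₋₁ + pₖ₋₂ and qₖ = aₖqₖ₋₁ + qₖ₋₂:
  k=0: a=3, p=3, q=1
  k=1: a=1, p=4, q=1
  k=2: a=16, p=67, q=17
  k=3: a=15, p=1009, q=256
  k=4: a=7, p=7130, q=1809
  k=5: a=19, p=136479, q=34627
  k=6: a=1, p=143609, q=36436
  k=7: a=5, p=854524, q=216807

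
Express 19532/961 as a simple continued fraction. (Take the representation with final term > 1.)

19532 = 20*961 + 312
961 = 3*312 + 25
312 = 12*25 + 12
25 = 2*12 + 1
12 = 12*1 + 0  (stop)
So 19532/961 = [20; 3, 12, 2, 12].

[20; 3, 12, 2, 12]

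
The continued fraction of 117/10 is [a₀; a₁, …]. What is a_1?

1

117 = 11·10 + 7   →  a_0 = 11
10 = 1·7 + 3   →  a_1 = 1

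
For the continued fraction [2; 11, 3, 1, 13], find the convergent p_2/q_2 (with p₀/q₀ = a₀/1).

Using pₖ = aₖpₖ₋₁ + pₖ₋₂, qₖ = aₖqₖ₋₁ + qₖ₋₂ (with p₋₁=1, p₋₂=0, q₋₁=0, q₋₂=1):
  k=0: a=2, p=2, q=1
  k=1: a=11, p=23, q=11
  k=2: a=3, p=71, q=34

71/34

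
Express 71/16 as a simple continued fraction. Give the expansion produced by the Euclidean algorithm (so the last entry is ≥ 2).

71 = 4×16 + 7
16 = 2×7 + 2
7 = 3×2 + 1
2 = 2×1 + 0  (stop)
So 71/16 = [4; 2, 3, 2].

[4; 2, 3, 2]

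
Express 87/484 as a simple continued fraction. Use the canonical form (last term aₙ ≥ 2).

87 = 0*484 + 87
484 = 5*87 + 49
87 = 1*49 + 38
49 = 1*38 + 11
38 = 3*11 + 5
11 = 2*5 + 1
5 = 5*1 + 0  (stop)
So 87/484 = [0; 5, 1, 1, 3, 2, 5].

[0; 5, 1, 1, 3, 2, 5]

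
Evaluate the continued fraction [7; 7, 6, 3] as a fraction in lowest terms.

971/136

Fold from the inside: start with 3/1.
  6 + 1/3 = 19/3
  7 + 3/19 = 136/19
  7 + 19/136 = 971/136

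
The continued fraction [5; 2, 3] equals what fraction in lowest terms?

Fold from the inside: start with 3/1.
  2 + 1/3 = 7/3
  5 + 3/7 = 38/7

38/7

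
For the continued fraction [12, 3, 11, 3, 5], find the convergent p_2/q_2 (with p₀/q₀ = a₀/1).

419/34

Using pₖ = aₖpₖ₋₁ + pₖ₋₂, qₖ = aₖqₖ₋₁ + qₖ₋₂ (with p₋₁=1, p₋₂=0, q₋₁=0, q₋₂=1):
  k=0: a=12, p=12, q=1
  k=1: a=3, p=37, q=3
  k=2: a=11, p=419, q=34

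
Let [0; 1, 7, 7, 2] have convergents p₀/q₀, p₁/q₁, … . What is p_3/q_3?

50/57

Using pₖ = aₖpₖ₋₁ + pₖ₋₂, qₖ = aₖqₖ₋₁ + qₖ₋₂ (with p₋₁=1, p₋₂=0, q₋₁=0, q₋₂=1):
  k=0: a=0, p=0, q=1
  k=1: a=1, p=1, q=1
  k=2: a=7, p=7, q=8
  k=3: a=7, p=50, q=57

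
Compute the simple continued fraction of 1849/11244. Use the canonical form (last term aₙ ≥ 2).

[0; 6, 12, 3, 16, 3]

1849 = 0·11244 + 1849
11244 = 6·1849 + 150
1849 = 12·150 + 49
150 = 3·49 + 3
49 = 16·3 + 1
3 = 3·1 + 0  (stop)
So 1849/11244 = [0; 6, 12, 3, 16, 3].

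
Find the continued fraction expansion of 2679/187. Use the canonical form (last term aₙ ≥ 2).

[14; 3, 15, 4]

2679 = 14·187 + 61
187 = 3·61 + 4
61 = 15·4 + 1
4 = 4·1 + 0  (stop)
So 2679/187 = [14; 3, 15, 4].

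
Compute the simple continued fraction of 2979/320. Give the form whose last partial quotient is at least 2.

2979 = 9×320 + 99
320 = 3×99 + 23
99 = 4×23 + 7
23 = 3×7 + 2
7 = 3×2 + 1
2 = 2×1 + 0  (stop)
So 2979/320 = [9; 3, 4, 3, 3, 2].

[9; 3, 4, 3, 3, 2]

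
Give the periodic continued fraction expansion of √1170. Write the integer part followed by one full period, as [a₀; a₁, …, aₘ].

[34; 4, 1, 6, 1, 4, 68]

a₀ = ⌊√1170⌋ = 34.
With m₀=0, d₀=1 and mₖ₊₁ = dₖaₖ − mₖ, dₖ₊₁ = (n − mₖ₊₁²)/dₖ, aₖ₊₁ = ⌊(a₀+mₖ₊₁)/dₖ₊₁⌋:
  k=1: m=34, d=14, a=4
  k=2: m=22, d=49, a=1
  k=3: m=27, d=9, a=6
  k=4: m=27, d=49, a=1
  k=5: m=22, d=14, a=4
  k=6: m=34, d=1, a=68
d=1 and a=2a₀=68 at k=6, so the next step gives (m, d) = (34, 14) again — its k=1 value — and the period has length 6.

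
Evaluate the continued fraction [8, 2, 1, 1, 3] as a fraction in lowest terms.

Using pₖ = aₖpₖ₋₁ + pₖ₋₂ and qₖ = aₖqₖ₋₁ + qₖ₋₂:
  k=0: a=8, p=8, q=1
  k=1: a=2, p=17, q=2
  k=2: a=1, p=25, q=3
  k=3: a=1, p=42, q=5
  k=4: a=3, p=151, q=18

151/18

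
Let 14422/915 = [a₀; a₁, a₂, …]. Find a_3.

5

14422 = 15·915 + 697   →  a_0 = 15
915 = 1·697 + 218   →  a_1 = 1
697 = 3·218 + 43   →  a_2 = 3
218 = 5·43 + 3   →  a_3 = 5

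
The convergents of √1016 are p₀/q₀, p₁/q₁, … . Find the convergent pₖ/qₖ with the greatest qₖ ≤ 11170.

√1016 = [31; 1, 6, 1, 62, …] (period length 4).
Convergents:
  p_0/q_0 = 31/1
  p_1/q_1 = 32/1
  p_2/q_2 = 223/7
  p_3/q_3 = 255/8
  p_4/q_4 = 16033/503
  p_5/q_5 = 16288/511
  p_6/q_6 = 113761/3569
  p_7/q_7 = 130049/4080
  p_8/q_8 = 8176799/256529
q_7 = 4080 ≤ 11170 < 256529 = q_8, so the answer is 130049/4080.

130049/4080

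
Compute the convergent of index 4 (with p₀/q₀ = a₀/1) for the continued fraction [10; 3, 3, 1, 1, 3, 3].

Using pₖ = aₖpₖ₋₁ + pₖ₋₂, qₖ = aₖqₖ₋₁ + qₖ₋₂ (with p₋₁=1, p₋₂=0, q₋₁=0, q₋₂=1):
  k=0: a=10, p=10, q=1
  k=1: a=3, p=31, q=3
  k=2: a=3, p=103, q=10
  k=3: a=1, p=134, q=13
  k=4: a=1, p=237, q=23

237/23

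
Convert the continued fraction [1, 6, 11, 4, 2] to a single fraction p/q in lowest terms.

Using pₖ = aₖpₖ₋₁ + pₖ₋₂ and qₖ = aₖqₖ₋₁ + qₖ₋₂:
  k=0: a=1, p=1, q=1
  k=1: a=6, p=7, q=6
  k=2: a=11, p=78, q=67
  k=3: a=4, p=319, q=274
  k=4: a=2, p=716, q=615

716/615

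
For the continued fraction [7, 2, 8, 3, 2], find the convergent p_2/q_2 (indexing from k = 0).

Using pₖ = aₖpₖ₋₁ + pₖ₋₂, qₖ = aₖqₖ₋₁ + qₖ₋₂ (with p₋₁=1, p₋₂=0, q₋₁=0, q₋₂=1):
  k=0: a=7, p=7, q=1
  k=1: a=2, p=15, q=2
  k=2: a=8, p=127, q=17

127/17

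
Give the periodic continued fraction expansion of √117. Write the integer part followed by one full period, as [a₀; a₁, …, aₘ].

a₀ = ⌊√117⌋ = 10.
With m₀=0, d₀=1 and mₖ₊₁ = dₖaₖ − mₖ, dₖ₊₁ = (n − mₖ₊₁²)/dₖ, aₖ₊₁ = ⌊(a₀+mₖ₊₁)/dₖ₊₁⌋:
  k=1: m=10, d=17, a=1
  k=2: m=7, d=4, a=4
  k=3: m=9, d=9, a=2
  k=4: m=9, d=4, a=4
  k=5: m=7, d=17, a=1
  k=6: m=10, d=1, a=20
d=1 and a=2a₀=20 at k=6, so the next step gives (m, d) = (10, 17) again — its k=1 value — and the period has length 6.

[10; 1, 4, 2, 4, 1, 20]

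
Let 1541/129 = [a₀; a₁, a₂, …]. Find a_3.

2

1541 = 11·129 + 122   →  a_0 = 11
129 = 1·122 + 7   →  a_1 = 1
122 = 17·7 + 3   →  a_2 = 17
7 = 2·3 + 1   →  a_3 = 2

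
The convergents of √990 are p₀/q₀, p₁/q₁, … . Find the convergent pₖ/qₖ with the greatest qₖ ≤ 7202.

110943/3526

√990 = [31; 2, 6, 2, 62, …] (period length 4).
Convergents:
  p_0/q_0 = 31/1
  p_1/q_1 = 63/2
  p_2/q_2 = 409/13
  p_3/q_3 = 881/28
  p_4/q_4 = 55031/1749
  p_5/q_5 = 110943/3526
  p_6/q_6 = 720689/22905
q_5 = 3526 ≤ 7202 < 22905 = q_6, so the answer is 110943/3526.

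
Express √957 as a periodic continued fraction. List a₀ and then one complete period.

a₀ = ⌊√957⌋ = 30.

[30; 1, 14, 2, 14, 1, 60]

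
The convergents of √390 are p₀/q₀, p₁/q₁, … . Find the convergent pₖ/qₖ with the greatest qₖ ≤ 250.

3140/159

√390 = [19; 1, 2, 1, 38, …] (period length 4).
Convergents:
  p_0/q_0 = 19/1
  p_1/q_1 = 20/1
  p_2/q_2 = 59/3
  p_3/q_3 = 79/4
  p_4/q_4 = 3061/155
  p_5/q_5 = 3140/159
  p_6/q_6 = 9341/473
q_5 = 159 ≤ 250 < 473 = q_6, so the answer is 3140/159.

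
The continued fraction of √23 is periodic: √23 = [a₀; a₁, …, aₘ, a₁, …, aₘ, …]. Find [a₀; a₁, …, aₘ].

a₀ = ⌊√23⌋ = 4.
With m₀=0, d₀=1 and mₖ₊₁ = dₖaₖ − mₖ, dₖ₊₁ = (n − mₖ₊₁²)/dₖ, aₖ₊₁ = ⌊(a₀+mₖ₊₁)/dₖ₊₁⌋:
  k=1: m=4, d=7, a=1
  k=2: m=3, d=2, a=3
  k=3: m=3, d=7, a=1
  k=4: m=4, d=1, a=8
d=1 and a=2a₀=8 at k=4, so the next step gives (m, d) = (4, 7) again — its k=1 value — and the period has length 4.

[4; 1, 3, 1, 8]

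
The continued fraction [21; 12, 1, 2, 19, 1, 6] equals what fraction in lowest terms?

113257/5373

Using pₖ = aₖpₖ₋₁ + pₖ₋₂ and qₖ = aₖqₖ₋₁ + qₖ₋₂:
  k=0: a=21, p=21, q=1
  k=1: a=12, p=253, q=12
  k=2: a=1, p=274, q=13
  k=3: a=2, p=801, q=38
  k=4: a=19, p=15493, q=735
  k=5: a=1, p=16294, q=773
  k=6: a=6, p=113257, q=5373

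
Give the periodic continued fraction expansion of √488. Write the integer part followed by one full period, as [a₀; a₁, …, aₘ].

[22; 11, 44]

a₀ = ⌊√488⌋ = 22.
With m₀=0, d₀=1 and mₖ₊₁ = dₖaₖ − mₖ, dₖ₊₁ = (n − mₖ₊₁²)/dₖ, aₖ₊₁ = ⌊(a₀+mₖ₊₁)/dₖ₊₁⌋:
  k=1: m=22, d=4, a=11
  k=2: m=22, d=1, a=44
d=1 and a=2a₀=44 at k=2, so the next step gives (m, d) = (22, 4) again — its k=1 value — and the period has length 2.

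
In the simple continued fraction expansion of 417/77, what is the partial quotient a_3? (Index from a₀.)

417 = 5·77 + 32   →  a_0 = 5
77 = 2·32 + 13   →  a_1 = 2
32 = 2·13 + 6   →  a_2 = 2
13 = 2·6 + 1   →  a_3 = 2

2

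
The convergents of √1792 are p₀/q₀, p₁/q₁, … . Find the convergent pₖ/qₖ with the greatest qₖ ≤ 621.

10710/253

√1792 = [42; 3, 84, …] (period length 2).
Convergents:
  p_0/q_0 = 42/1
  p_1/q_1 = 127/3
  p_2/q_2 = 10710/253
  p_3/q_3 = 32257/762
q_2 = 253 ≤ 621 < 762 = q_3, so the answer is 10710/253.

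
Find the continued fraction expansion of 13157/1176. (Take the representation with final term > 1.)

13157 = 11×1176 + 221
1176 = 5×221 + 71
221 = 3×71 + 8
71 = 8×8 + 7
8 = 1×7 + 1
7 = 7×1 + 0  (stop)
So 13157/1176 = [11; 5, 3, 8, 1, 7].

[11; 5, 3, 8, 1, 7]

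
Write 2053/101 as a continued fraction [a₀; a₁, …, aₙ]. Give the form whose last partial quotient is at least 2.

[20; 3, 16, 2]

2053 = 20*101 + 33
101 = 3*33 + 2
33 = 16*2 + 1
2 = 2*1 + 0  (stop)
So 2053/101 = [20; 3, 16, 2].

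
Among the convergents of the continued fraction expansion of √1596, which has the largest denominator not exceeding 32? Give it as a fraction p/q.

799/20

√1596 = [39; 1, 18, 1, 78, …] (period length 4).
Convergents:
  p_0/q_0 = 39/1
  p_1/q_1 = 40/1
  p_2/q_2 = 759/19
  p_3/q_3 = 799/20
  p_4/q_4 = 63081/1579
q_3 = 20 ≤ 32 < 1579 = q_4, so the answer is 799/20.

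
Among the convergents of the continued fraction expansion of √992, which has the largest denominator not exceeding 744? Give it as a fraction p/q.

√992 = [31; 2, 62, …] (period length 2).
Convergents:
  p_0/q_0 = 31/1
  p_1/q_1 = 63/2
  p_2/q_2 = 3937/125
  p_3/q_3 = 7937/252
  p_4/q_4 = 496031/15749
q_3 = 252 ≤ 744 < 15749 = q_4, so the answer is 7937/252.

7937/252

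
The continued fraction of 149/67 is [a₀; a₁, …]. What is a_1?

4

149 = 2·67 + 15   →  a_0 = 2
67 = 4·15 + 7   →  a_1 = 4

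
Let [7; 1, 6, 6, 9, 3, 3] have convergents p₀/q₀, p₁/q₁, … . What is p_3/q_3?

338/43

Using pₖ = aₖpₖ₋₁ + pₖ₋₂, qₖ = aₖqₖ₋₁ + qₖ₋₂ (with p₋₁=1, p₋₂=0, q₋₁=0, q₋₂=1):
  k=0: a=7, p=7, q=1
  k=1: a=1, p=8, q=1
  k=2: a=6, p=55, q=7
  k=3: a=6, p=338, q=43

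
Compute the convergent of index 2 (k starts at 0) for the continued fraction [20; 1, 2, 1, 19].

62/3

Using pₖ = aₖpₖ₋₁ + pₖ₋₂, qₖ = aₖqₖ₋₁ + qₖ₋₂ (with p₋₁=1, p₋₂=0, q₋₁=0, q₋₂=1):
  k=0: a=20, p=20, q=1
  k=1: a=1, p=21, q=1
  k=2: a=2, p=62, q=3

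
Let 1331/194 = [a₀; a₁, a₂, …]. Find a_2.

1331 = 6·194 + 167   →  a_0 = 6
194 = 1·167 + 27   →  a_1 = 1
167 = 6·27 + 5   →  a_2 = 6

6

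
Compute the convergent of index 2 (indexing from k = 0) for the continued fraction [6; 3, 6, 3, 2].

Using pₖ = aₖpₖ₋₁ + pₖ₋₂, qₖ = aₖqₖ₋₁ + qₖ₋₂ (with p₋₁=1, p₋₂=0, q₋₁=0, q₋₂=1):
  k=0: a=6, p=6, q=1
  k=1: a=3, p=19, q=3
  k=2: a=6, p=120, q=19

120/19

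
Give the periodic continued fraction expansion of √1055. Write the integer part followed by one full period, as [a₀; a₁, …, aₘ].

[32; 2, 12, 2, 64]

a₀ = ⌊√1055⌋ = 32.
With m₀=0, d₀=1 and mₖ₊₁ = dₖaₖ − mₖ, dₖ₊₁ = (n − mₖ₊₁²)/dₖ, aₖ₊₁ = ⌊(a₀+mₖ₊₁)/dₖ₊₁⌋:
  k=1: m=32, d=31, a=2
  k=2: m=30, d=5, a=12
  k=3: m=30, d=31, a=2
  k=4: m=32, d=1, a=64
d=1 and a=2a₀=64 at k=4, so the next step gives (m, d) = (32, 31) again — its k=1 value — and the period has length 4.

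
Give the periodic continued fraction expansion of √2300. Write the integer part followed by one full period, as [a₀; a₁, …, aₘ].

[47; 1, 22, 1, 94]

a₀ = ⌊√2300⌋ = 47.
With m₀=0, d₀=1 and mₖ₊₁ = dₖaₖ − mₖ, dₖ₊₁ = (n − mₖ₊₁²)/dₖ, aₖ₊₁ = ⌊(a₀+mₖ₊₁)/dₖ₊₁⌋:
  k=1: m=47, d=91, a=1
  k=2: m=44, d=4, a=22
  k=3: m=44, d=91, a=1
  k=4: m=47, d=1, a=94
d=1 and a=2a₀=94 at k=4, so the next step gives (m, d) = (47, 91) again — its k=1 value — and the period has length 4.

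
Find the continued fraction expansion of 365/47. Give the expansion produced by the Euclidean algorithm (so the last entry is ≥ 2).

[7; 1, 3, 3, 1, 2]

365 = 7*47 + 36
47 = 1*36 + 11
36 = 3*11 + 3
11 = 3*3 + 2
3 = 1*2 + 1
2 = 2*1 + 0  (stop)
So 365/47 = [7; 1, 3, 3, 1, 2].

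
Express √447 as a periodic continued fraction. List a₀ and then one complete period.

a₀ = ⌊√447⌋ = 21.

[21; 7, 42]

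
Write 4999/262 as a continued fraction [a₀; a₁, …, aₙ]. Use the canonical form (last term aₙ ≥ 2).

4999 = 19·262 + 21
262 = 12·21 + 10
21 = 2·10 + 1
10 = 10·1 + 0  (stop)
So 4999/262 = [19; 12, 2, 10].

[19; 12, 2, 10]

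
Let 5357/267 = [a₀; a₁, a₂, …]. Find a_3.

5357 = 20·267 + 17   →  a_0 = 20
267 = 15·17 + 12   →  a_1 = 15
17 = 1·12 + 5   →  a_2 = 1
12 = 2·5 + 2   →  a_3 = 2

2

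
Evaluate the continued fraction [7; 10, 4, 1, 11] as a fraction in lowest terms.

Using pₖ = aₖpₖ₋₁ + pₖ₋₂ and qₖ = aₖqₖ₋₁ + qₖ₋₂:
  k=0: a=7, p=7, q=1
  k=1: a=10, p=71, q=10
  k=2: a=4, p=291, q=41
  k=3: a=1, p=362, q=51
  k=4: a=11, p=4273, q=602

4273/602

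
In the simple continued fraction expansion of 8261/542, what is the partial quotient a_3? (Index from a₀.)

3

8261 = 15·542 + 131   →  a_0 = 15
542 = 4·131 + 18   →  a_1 = 4
131 = 7·18 + 5   →  a_2 = 7
18 = 3·5 + 3   →  a_3 = 3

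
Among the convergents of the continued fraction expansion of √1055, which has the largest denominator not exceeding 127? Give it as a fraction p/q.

1689/52

√1055 = [32; 2, 12, 2, 64, …] (period length 4).
Convergents:
  p_0/q_0 = 32/1
  p_1/q_1 = 65/2
  p_2/q_2 = 812/25
  p_3/q_3 = 1689/52
  p_4/q_4 = 108908/3353
q_3 = 52 ≤ 127 < 3353 = q_4, so the answer is 1689/52.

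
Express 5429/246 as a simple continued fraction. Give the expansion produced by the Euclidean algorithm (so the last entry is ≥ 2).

[22; 14, 2, 8]

5429 = 22*246 + 17
246 = 14*17 + 8
17 = 2*8 + 1
8 = 8*1 + 0  (stop)
So 5429/246 = [22; 14, 2, 8].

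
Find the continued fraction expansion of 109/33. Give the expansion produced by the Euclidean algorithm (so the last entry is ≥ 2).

109 = 3·33 + 10
33 = 3·10 + 3
10 = 3·3 + 1
3 = 3·1 + 0  (stop)
So 109/33 = [3; 3, 3, 3].

[3; 3, 3, 3]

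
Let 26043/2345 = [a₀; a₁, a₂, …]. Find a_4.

7

26043 = 11·2345 + 248   →  a_0 = 11
2345 = 9·248 + 113   →  a_1 = 9
248 = 2·113 + 22   →  a_2 = 2
113 = 5·22 + 3   →  a_3 = 5
22 = 7·3 + 1   →  a_4 = 7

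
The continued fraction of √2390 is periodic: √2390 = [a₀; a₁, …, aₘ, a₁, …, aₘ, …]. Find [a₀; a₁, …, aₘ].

[48; 1, 7, 1, 8, 1, 7, 1, 96]

a₀ = ⌊√2390⌋ = 48.
With m₀=0, d₀=1 and mₖ₊₁ = dₖaₖ − mₖ, dₖ₊₁ = (n − mₖ₊₁²)/dₖ, aₖ₊₁ = ⌊(a₀+mₖ₊₁)/dₖ₊₁⌋:
  k=1: m=48, d=86, a=1
  k=2: m=38, d=11, a=7
  k=3: m=39, d=79, a=1
  k=4: m=40, d=10, a=8
  k=5: m=40, d=79, a=1
  k=6: m=39, d=11, a=7
  k=7: m=38, d=86, a=1
  k=8: m=48, d=1, a=96
d=1 and a=2a₀=96 at k=8, so the next step gives (m, d) = (48, 86) again — its k=1 value — and the period has length 8.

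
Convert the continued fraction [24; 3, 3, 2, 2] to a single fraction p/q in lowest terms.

Fold from the inside: start with 2/1.
  2 + 1/2 = 5/2
  3 + 2/5 = 17/5
  3 + 5/17 = 56/17
  24 + 17/56 = 1361/56

1361/56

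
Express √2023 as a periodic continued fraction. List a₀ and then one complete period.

[44; 1, 43, 1, 88]

a₀ = ⌊√2023⌋ = 44.
With m₀=0, d₀=1 and mₖ₊₁ = dₖaₖ − mₖ, dₖ₊₁ = (n − mₖ₊₁²)/dₖ, aₖ₊₁ = ⌊(a₀+mₖ₊₁)/dₖ₊₁⌋:
  k=1: m=44, d=87, a=1
  k=2: m=43, d=2, a=43
  k=3: m=43, d=87, a=1
  k=4: m=44, d=1, a=88
d=1 and a=2a₀=88 at k=4, so the next step gives (m, d) = (44, 87) again — its k=1 value — and the period has length 4.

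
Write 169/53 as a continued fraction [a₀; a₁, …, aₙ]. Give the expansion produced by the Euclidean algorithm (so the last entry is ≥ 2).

[3; 5, 3, 3]

169 = 3·53 + 10
53 = 5·10 + 3
10 = 3·3 + 1
3 = 3·1 + 0  (stop)
So 169/53 = [3; 5, 3, 3].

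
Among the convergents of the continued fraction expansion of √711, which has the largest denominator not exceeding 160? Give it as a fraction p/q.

4213/158

√711 = [26; 1, 1, 1, 52, …] (period length 4).
Convergents:
  p_0/q_0 = 26/1
  p_1/q_1 = 27/1
  p_2/q_2 = 53/2
  p_3/q_3 = 80/3
  p_4/q_4 = 4213/158
  p_5/q_5 = 4293/161
q_4 = 158 ≤ 160 < 161 = q_5, so the answer is 4213/158.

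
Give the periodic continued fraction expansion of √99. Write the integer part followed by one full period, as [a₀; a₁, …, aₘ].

a₀ = ⌊√99⌋ = 9.
With m₀=0, d₀=1 and mₖ₊₁ = dₖaₖ − mₖ, dₖ₊₁ = (n − mₖ₊₁²)/dₖ, aₖ₊₁ = ⌊(a₀+mₖ₊₁)/dₖ₊₁⌋:
  k=1: m=9, d=18, a=1
  k=2: m=9, d=1, a=18
d=1 and a=2a₀=18 at k=2, so the next step gives (m, d) = (9, 18) again — its k=1 value — and the period has length 2.

[9; 1, 18]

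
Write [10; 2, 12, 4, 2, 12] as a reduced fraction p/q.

Using pₖ = aₖpₖ₋₁ + pₖ₋₂ and qₖ = aₖqₖ₋₁ + qₖ₋₂:
  k=0: a=10, p=10, q=1
  k=1: a=2, p=21, q=2
  k=2: a=12, p=262, q=25
  k=3: a=4, p=1069, q=102
  k=4: a=2, p=2400, q=229
  k=5: a=12, p=29869, q=2850

29869/2850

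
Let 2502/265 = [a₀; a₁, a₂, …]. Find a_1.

2

2502 = 9·265 + 117   →  a_0 = 9
265 = 2·117 + 31   →  a_1 = 2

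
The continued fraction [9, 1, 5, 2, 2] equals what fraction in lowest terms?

315/32

Using pₖ = aₖpₖ₋₁ + pₖ₋₂ and qₖ = aₖqₖ₋₁ + qₖ₋₂:
  k=0: a=9, p=9, q=1
  k=1: a=1, p=10, q=1
  k=2: a=5, p=59, q=6
  k=3: a=2, p=128, q=13
  k=4: a=2, p=315, q=32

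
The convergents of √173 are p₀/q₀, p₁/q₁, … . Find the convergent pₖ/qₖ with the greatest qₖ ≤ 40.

171/13

√173 = [13; 6, 1, 1, 6, 26, …] (period length 5).
Convergents:
  p_0/q_0 = 13/1
  p_1/q_1 = 79/6
  p_2/q_2 = 92/7
  p_3/q_3 = 171/13
  p_4/q_4 = 1118/85
q_3 = 13 ≤ 40 < 85 = q_4, so the answer is 171/13.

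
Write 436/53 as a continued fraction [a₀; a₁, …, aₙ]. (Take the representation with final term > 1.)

436 = 8*53 + 12
53 = 4*12 + 5
12 = 2*5 + 2
5 = 2*2 + 1
2 = 2*1 + 0  (stop)
So 436/53 = [8; 4, 2, 2, 2].

[8; 4, 2, 2, 2]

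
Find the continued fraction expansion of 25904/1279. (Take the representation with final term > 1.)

25904 = 20×1279 + 324
1279 = 3×324 + 307
324 = 1×307 + 17
307 = 18×17 + 1
17 = 17×1 + 0  (stop)
So 25904/1279 = [20; 3, 1, 18, 17].

[20; 3, 1, 18, 17]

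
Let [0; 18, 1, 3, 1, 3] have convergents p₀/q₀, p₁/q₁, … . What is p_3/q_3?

4/75

Using pₖ = aₖpₖ₋₁ + pₖ₋₂, qₖ = aₖqₖ₋₁ + qₖ₋₂ (with p₋₁=1, p₋₂=0, q₋₁=0, q₋₂=1):
  k=0: a=0, p=0, q=1
  k=1: a=18, p=1, q=18
  k=2: a=1, p=1, q=19
  k=3: a=3, p=4, q=75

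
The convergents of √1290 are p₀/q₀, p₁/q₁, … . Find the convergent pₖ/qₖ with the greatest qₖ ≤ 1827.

√1290 = [35; 1, 10, 1, 70, …] (period length 4).
Convergents:
  p_0/q_0 = 35/1
  p_1/q_1 = 36/1
  p_2/q_2 = 395/11
  p_3/q_3 = 431/12
  p_4/q_4 = 30565/851
  p_5/q_5 = 30996/863
  p_6/q_6 = 340525/9481
q_5 = 863 ≤ 1827 < 9481 = q_6, so the answer is 30996/863.

30996/863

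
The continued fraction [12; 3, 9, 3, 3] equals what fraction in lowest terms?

3561/289

Fold from the inside: start with 3/1.
  3 + 1/3 = 10/3
  9 + 3/10 = 93/10
  3 + 10/93 = 289/93
  12 + 93/289 = 3561/289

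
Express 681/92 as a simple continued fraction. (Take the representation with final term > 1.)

[7; 2, 2, 18]

681 = 7·92 + 37
92 = 2·37 + 18
37 = 2·18 + 1
18 = 18·1 + 0  (stop)
So 681/92 = [7; 2, 2, 18].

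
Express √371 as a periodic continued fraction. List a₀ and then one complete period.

a₀ = ⌊√371⌋ = 19.
With m₀=0, d₀=1 and mₖ₊₁ = dₖaₖ − mₖ, dₖ₊₁ = (n − mₖ₊₁²)/dₖ, aₖ₊₁ = ⌊(a₀+mₖ₊₁)/dₖ₊₁⌋:
  k=1: m=19, d=10, a=3
  k=2: m=11, d=25, a=1
  k=3: m=14, d=7, a=4
  k=4: m=14, d=25, a=1
  k=5: m=11, d=10, a=3
  k=6: m=19, d=1, a=38
d=1 and a=2a₀=38 at k=6, so the next step gives (m, d) = (19, 10) again — its k=1 value — and the period has length 6.

[19; 3, 1, 4, 1, 3, 38]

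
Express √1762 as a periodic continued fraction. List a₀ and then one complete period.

[41; 1, 40, 1, 82]

a₀ = ⌊√1762⌋ = 41.
With m₀=0, d₀=1 and mₖ₊₁ = dₖaₖ − mₖ, dₖ₊₁ = (n − mₖ₊₁²)/dₖ, aₖ₊₁ = ⌊(a₀+mₖ₊₁)/dₖ₊₁⌋:
  k=1: m=41, d=81, a=1
  k=2: m=40, d=2, a=40
  k=3: m=40, d=81, a=1
  k=4: m=41, d=1, a=82
d=1 and a=2a₀=82 at k=4, so the next step gives (m, d) = (41, 81) again — its k=1 value — and the period has length 4.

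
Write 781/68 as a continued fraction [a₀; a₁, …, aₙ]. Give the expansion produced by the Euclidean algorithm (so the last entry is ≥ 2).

[11; 2, 16, 2]

781 = 11·68 + 33
68 = 2·33 + 2
33 = 16·2 + 1
2 = 2·1 + 0  (stop)
So 781/68 = [11; 2, 16, 2].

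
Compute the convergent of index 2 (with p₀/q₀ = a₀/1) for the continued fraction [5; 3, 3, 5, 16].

53/10

Using pₖ = aₖpₖ₋₁ + pₖ₋₂, qₖ = aₖqₖ₋₁ + qₖ₋₂ (with p₋₁=1, p₋₂=0, q₋₁=0, q₋₂=1):
  k=0: a=5, p=5, q=1
  k=1: a=3, p=16, q=3
  k=2: a=3, p=53, q=10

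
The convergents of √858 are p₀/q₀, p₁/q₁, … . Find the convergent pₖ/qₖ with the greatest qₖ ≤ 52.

√858 = [29; 3, 2, 3, 58, …] (period length 4).
Convergents:
  p_0/q_0 = 29/1
  p_1/q_1 = 88/3
  p_2/q_2 = 205/7
  p_3/q_3 = 703/24
  p_4/q_4 = 40979/1399
q_3 = 24 ≤ 52 < 1399 = q_4, so the answer is 703/24.

703/24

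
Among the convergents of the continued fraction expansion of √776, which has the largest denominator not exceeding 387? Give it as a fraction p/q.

√776 = [27; 1, 5, 1, 54, …] (period length 4).
Convergents:
  p_0/q_0 = 27/1
  p_1/q_1 = 28/1
  p_2/q_2 = 167/6
  p_3/q_3 = 195/7
  p_4/q_4 = 10697/384
  p_5/q_5 = 10892/391
q_4 = 384 ≤ 387 < 391 = q_5, so the answer is 10697/384.

10697/384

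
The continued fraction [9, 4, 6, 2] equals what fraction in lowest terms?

499/54

Fold from the inside: start with 2/1.
  6 + 1/2 = 13/2
  4 + 2/13 = 54/13
  9 + 13/54 = 499/54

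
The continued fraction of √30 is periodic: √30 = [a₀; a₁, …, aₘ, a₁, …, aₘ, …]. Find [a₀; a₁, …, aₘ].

a₀ = ⌊√30⌋ = 5.
With m₀=0, d₀=1 and mₖ₊₁ = dₖaₖ − mₖ, dₖ₊₁ = (n − mₖ₊₁²)/dₖ, aₖ₊₁ = ⌊(a₀+mₖ₊₁)/dₖ₊₁⌋:
  k=1: m=5, d=5, a=2
  k=2: m=5, d=1, a=10
d=1 and a=2a₀=10 at k=2, so the next step gives (m, d) = (5, 5) again — its k=1 value — and the period has length 2.

[5; 2, 10]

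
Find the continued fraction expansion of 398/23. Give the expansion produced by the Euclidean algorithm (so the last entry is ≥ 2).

398 = 17·23 + 7
23 = 3·7 + 2
7 = 3·2 + 1
2 = 2·1 + 0  (stop)
So 398/23 = [17; 3, 3, 2].

[17; 3, 3, 2]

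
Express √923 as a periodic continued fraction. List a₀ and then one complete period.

a₀ = ⌊√923⌋ = 30.
With m₀=0, d₀=1 and mₖ₊₁ = dₖaₖ − mₖ, dₖ₊₁ = (n − mₖ₊₁²)/dₖ, aₖ₊₁ = ⌊(a₀+mₖ₊₁)/dₖ₊₁⌋:
  k=1: m=30, d=23, a=2
  k=2: m=16, d=29, a=1
  k=3: m=13, d=26, a=1
  k=4: m=13, d=29, a=1
  k=5: m=16, d=23, a=2
  k=6: m=30, d=1, a=60
d=1 and a=2a₀=60 at k=6, so the next step gives (m, d) = (30, 23) again — its k=1 value — and the period has length 6.

[30; 2, 1, 1, 1, 2, 60]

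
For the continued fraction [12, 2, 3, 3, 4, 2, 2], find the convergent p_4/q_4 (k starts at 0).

Using pₖ = aₖpₖ₋₁ + pₖ₋₂, qₖ = aₖqₖ₋₁ + qₖ₋₂ (with p₋₁=1, p₋₂=0, q₋₁=0, q₋₂=1):
  k=0: a=12, p=12, q=1
  k=1: a=2, p=25, q=2
  k=2: a=3, p=87, q=7
  k=3: a=3, p=286, q=23
  k=4: a=4, p=1231, q=99

1231/99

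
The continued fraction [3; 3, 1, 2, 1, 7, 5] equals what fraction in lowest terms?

Using pₖ = aₖpₖ₋₁ + pₖ₋₂ and qₖ = aₖqₖ₋₁ + qₖ₋₂:
  k=0: a=3, p=3, q=1
  k=1: a=3, p=10, q=3
  k=2: a=1, p=13, q=4
  k=3: a=2, p=36, q=11
  k=4: a=1, p=49, q=15
  k=5: a=7, p=379, q=116
  k=6: a=5, p=1944, q=595

1944/595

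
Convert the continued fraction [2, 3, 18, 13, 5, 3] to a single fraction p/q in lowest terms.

27120/11653

Using pₖ = aₖpₖ₋₁ + pₖ₋₂ and qₖ = aₖqₖ₋₁ + qₖ₋₂:
  k=0: a=2, p=2, q=1
  k=1: a=3, p=7, q=3
  k=2: a=18, p=128, q=55
  k=3: a=13, p=1671, q=718
  k=4: a=5, p=8483, q=3645
  k=5: a=3, p=27120, q=11653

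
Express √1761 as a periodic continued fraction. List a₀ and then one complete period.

[41; 1, 26, 1, 82]

a₀ = ⌊√1761⌋ = 41.
With m₀=0, d₀=1 and mₖ₊₁ = dₖaₖ − mₖ, dₖ₊₁ = (n − mₖ₊₁²)/dₖ, aₖ₊₁ = ⌊(a₀+mₖ₊₁)/dₖ₊₁⌋:
  k=1: m=41, d=80, a=1
  k=2: m=39, d=3, a=26
  k=3: m=39, d=80, a=1
  k=4: m=41, d=1, a=82
d=1 and a=2a₀=82 at k=4, so the next step gives (m, d) = (41, 80) again — its k=1 value — and the period has length 4.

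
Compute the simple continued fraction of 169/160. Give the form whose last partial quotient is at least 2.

[1; 17, 1, 3, 2]

169 = 1×160 + 9
160 = 17×9 + 7
9 = 1×7 + 2
7 = 3×2 + 1
2 = 2×1 + 0  (stop)
So 169/160 = [1; 17, 1, 3, 2].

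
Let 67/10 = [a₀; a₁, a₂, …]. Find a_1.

1

67 = 6·10 + 7   →  a_0 = 6
10 = 1·7 + 3   →  a_1 = 1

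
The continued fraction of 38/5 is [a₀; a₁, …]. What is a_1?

38 = 7·5 + 3   →  a_0 = 7
5 = 1·3 + 2   →  a_1 = 1

1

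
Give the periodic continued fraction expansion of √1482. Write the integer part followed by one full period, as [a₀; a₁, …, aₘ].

[38; 2, 76]

a₀ = ⌊√1482⌋ = 38.
With m₀=0, d₀=1 and mₖ₊₁ = dₖaₖ − mₖ, dₖ₊₁ = (n − mₖ₊₁²)/dₖ, aₖ₊₁ = ⌊(a₀+mₖ₊₁)/dₖ₊₁⌋:
  k=1: m=38, d=38, a=2
  k=2: m=38, d=1, a=76
d=1 and a=2a₀=76 at k=2, so the next step gives (m, d) = (38, 38) again — its k=1 value — and the period has length 2.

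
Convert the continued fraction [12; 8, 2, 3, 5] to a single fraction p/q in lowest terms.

Using pₖ = aₖpₖ₋₁ + pₖ₋₂ and qₖ = aₖqₖ₋₁ + qₖ₋₂:
  k=0: a=12, p=12, q=1
  k=1: a=8, p=97, q=8
  k=2: a=2, p=206, q=17
  k=3: a=3, p=715, q=59
  k=4: a=5, p=3781, q=312

3781/312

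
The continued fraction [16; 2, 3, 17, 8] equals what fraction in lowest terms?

Using pₖ = aₖpₖ₋₁ + pₖ₋₂ and qₖ = aₖqₖ₋₁ + qₖ₋₂:
  k=0: a=16, p=16, q=1
  k=1: a=2, p=33, q=2
  k=2: a=3, p=115, q=7
  k=3: a=17, p=1988, q=121
  k=4: a=8, p=16019, q=975

16019/975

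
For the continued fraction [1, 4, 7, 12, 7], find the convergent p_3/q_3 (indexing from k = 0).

437/352

Using pₖ = aₖpₖ₋₁ + pₖ₋₂, qₖ = aₖqₖ₋₁ + qₖ₋₂ (with p₋₁=1, p₋₂=0, q₋₁=0, q₋₂=1):
  k=0: a=1, p=1, q=1
  k=1: a=4, p=5, q=4
  k=2: a=7, p=36, q=29
  k=3: a=12, p=437, q=352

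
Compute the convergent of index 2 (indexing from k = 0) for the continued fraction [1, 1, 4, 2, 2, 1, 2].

9/5

Using pₖ = aₖpₖ₋₁ + pₖ₋₂, qₖ = aₖqₖ₋₁ + qₖ₋₂ (with p₋₁=1, p₋₂=0, q₋₁=0, q₋₂=1):
  k=0: a=1, p=1, q=1
  k=1: a=1, p=2, q=1
  k=2: a=4, p=9, q=5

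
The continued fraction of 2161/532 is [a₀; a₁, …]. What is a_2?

2161 = 4·532 + 33   →  a_0 = 4
532 = 16·33 + 4   →  a_1 = 16
33 = 8·4 + 1   →  a_2 = 8

8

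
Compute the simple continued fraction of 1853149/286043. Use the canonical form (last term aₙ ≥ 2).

[6; 2, 11, 6, 14, 3, 15, 3]

1853149 = 6·286043 + 136891
286043 = 2·136891 + 12261
136891 = 11·12261 + 2020
12261 = 6·2020 + 141
2020 = 14·141 + 46
141 = 3·46 + 3
46 = 15·3 + 1
3 = 3·1 + 0  (stop)
So 1853149/286043 = [6; 2, 11, 6, 14, 3, 15, 3].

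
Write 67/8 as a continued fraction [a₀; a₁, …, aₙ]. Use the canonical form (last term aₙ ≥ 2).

[8; 2, 1, 2]

67 = 8×8 + 3
8 = 2×3 + 2
3 = 1×2 + 1
2 = 2×1 + 0  (stop)
So 67/8 = [8; 2, 1, 2].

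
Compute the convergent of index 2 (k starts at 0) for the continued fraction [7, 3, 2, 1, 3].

Using pₖ = aₖpₖ₋₁ + pₖ₋₂, qₖ = aₖqₖ₋₁ + qₖ₋₂ (with p₋₁=1, p₋₂=0, q₋₁=0, q₋₂=1):
  k=0: a=7, p=7, q=1
  k=1: a=3, p=22, q=3
  k=2: a=2, p=51, q=7

51/7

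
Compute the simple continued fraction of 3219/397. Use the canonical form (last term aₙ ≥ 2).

[8; 9, 4, 3, 3]

3219 = 8·397 + 43
397 = 9·43 + 10
43 = 4·10 + 3
10 = 3·3 + 1
3 = 3·1 + 0  (stop)
So 3219/397 = [8; 9, 4, 3, 3].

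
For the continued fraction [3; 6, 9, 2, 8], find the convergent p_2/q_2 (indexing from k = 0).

Using pₖ = aₖpₖ₋₁ + pₖ₋₂, qₖ = aₖqₖ₋₁ + qₖ₋₂ (with p₋₁=1, p₋₂=0, q₋₁=0, q₋₂=1):
  k=0: a=3, p=3, q=1
  k=1: a=6, p=19, q=6
  k=2: a=9, p=174, q=55

174/55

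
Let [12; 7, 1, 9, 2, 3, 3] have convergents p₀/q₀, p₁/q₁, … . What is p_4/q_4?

2013/166

Using pₖ = aₖpₖ₋₁ + pₖ₋₂, qₖ = aₖqₖ₋₁ + qₖ₋₂ (with p₋₁=1, p₋₂=0, q₋₁=0, q₋₂=1):
  k=0: a=12, p=12, q=1
  k=1: a=7, p=85, q=7
  k=2: a=1, p=97, q=8
  k=3: a=9, p=958, q=79
  k=4: a=2, p=2013, q=166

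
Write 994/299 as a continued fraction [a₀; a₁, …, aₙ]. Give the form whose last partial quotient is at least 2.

994 = 3*299 + 97
299 = 3*97 + 8
97 = 12*8 + 1
8 = 8*1 + 0  (stop)
So 994/299 = [3; 3, 12, 8].

[3; 3, 12, 8]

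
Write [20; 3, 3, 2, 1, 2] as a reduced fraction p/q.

1807/89

Fold from the inside: start with 2/1.
  1 + 1/2 = 3/2
  2 + 2/3 = 8/3
  3 + 3/8 = 27/8
  3 + 8/27 = 89/27
  20 + 27/89 = 1807/89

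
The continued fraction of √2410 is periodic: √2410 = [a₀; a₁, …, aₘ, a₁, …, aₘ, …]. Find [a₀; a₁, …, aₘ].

a₀ = ⌊√2410⌋ = 49.
With m₀=0, d₀=1 and mₖ₊₁ = dₖaₖ − mₖ, dₖ₊₁ = (n − mₖ₊₁²)/dₖ, aₖ₊₁ = ⌊(a₀+mₖ₊₁)/dₖ₊₁⌋:
  k=1: m=49, d=9, a=10
  k=2: m=41, d=81, a=1
  k=3: m=40, d=10, a=8
  k=4: m=40, d=81, a=1
  k=5: m=41, d=9, a=10
  k=6: m=49, d=1, a=98
d=1 and a=2a₀=98 at k=6, so the next step gives (m, d) = (49, 9) again — its k=1 value — and the period has length 6.

[49; 10, 1, 8, 1, 10, 98]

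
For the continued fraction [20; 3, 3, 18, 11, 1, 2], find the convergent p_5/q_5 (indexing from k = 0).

Using pₖ = aₖpₖ₋₁ + pₖ₋₂, qₖ = aₖqₖ₋₁ + qₖ₋₂ (with p₋₁=1, p₋₂=0, q₋₁=0, q₋₂=1):
  k=0: a=20, p=20, q=1
  k=1: a=3, p=61, q=3
  k=2: a=3, p=203, q=10
  k=3: a=18, p=3715, q=183
  k=4: a=11, p=41068, q=2023
  k=5: a=1, p=44783, q=2206

44783/2206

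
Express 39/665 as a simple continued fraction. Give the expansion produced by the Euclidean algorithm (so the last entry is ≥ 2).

[0; 17, 19, 2]

39 = 0·665 + 39
665 = 17·39 + 2
39 = 19·2 + 1
2 = 2·1 + 0  (stop)
So 39/665 = [0; 17, 19, 2].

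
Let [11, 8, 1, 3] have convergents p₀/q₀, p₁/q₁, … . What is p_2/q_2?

Using pₖ = aₖpₖ₋₁ + pₖ₋₂, qₖ = aₖqₖ₋₁ + qₖ₋₂ (with p₋₁=1, p₋₂=0, q₋₁=0, q₋₂=1):
  k=0: a=11, p=11, q=1
  k=1: a=8, p=89, q=8
  k=2: a=1, p=100, q=9

100/9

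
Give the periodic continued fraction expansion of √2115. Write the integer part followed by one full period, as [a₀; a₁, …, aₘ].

a₀ = ⌊√2115⌋ = 45.
With m₀=0, d₀=1 and mₖ₊₁ = dₖaₖ − mₖ, dₖ₊₁ = (n − mₖ₊₁²)/dₖ, aₖ₊₁ = ⌊(a₀+mₖ₊₁)/dₖ₊₁⌋:
  k=1: m=45, d=90, a=1
  k=2: m=45, d=1, a=90
d=1 and a=2a₀=90 at k=2, so the next step gives (m, d) = (45, 90) again — its k=1 value — and the period has length 2.

[45; 1, 90]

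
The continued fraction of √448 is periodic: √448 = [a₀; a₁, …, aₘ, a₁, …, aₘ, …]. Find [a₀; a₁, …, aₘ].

a₀ = ⌊√448⌋ = 21.
With m₀=0, d₀=1 and mₖ₊₁ = dₖaₖ − mₖ, dₖ₊₁ = (n − mₖ₊₁²)/dₖ, aₖ₊₁ = ⌊(a₀+mₖ₊₁)/dₖ₊₁⌋:
  k=1: m=21, d=7, a=6
  k=2: m=21, d=1, a=42
d=1 and a=2a₀=42 at k=2, so the next step gives (m, d) = (21, 7) again — its k=1 value — and the period has length 2.

[21; 6, 42]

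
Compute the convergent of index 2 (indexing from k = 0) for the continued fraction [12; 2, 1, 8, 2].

Using pₖ = aₖpₖ₋₁ + pₖ₋₂, qₖ = aₖqₖ₋₁ + qₖ₋₂ (with p₋₁=1, p₋₂=0, q₋₁=0, q₋₂=1):
  k=0: a=12, p=12, q=1
  k=1: a=2, p=25, q=2
  k=2: a=1, p=37, q=3

37/3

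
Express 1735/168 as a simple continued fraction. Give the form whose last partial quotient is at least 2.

[10; 3, 18, 3]

1735 = 10×168 + 55
168 = 3×55 + 3
55 = 18×3 + 1
3 = 3×1 + 0  (stop)
So 1735/168 = [10; 3, 18, 3].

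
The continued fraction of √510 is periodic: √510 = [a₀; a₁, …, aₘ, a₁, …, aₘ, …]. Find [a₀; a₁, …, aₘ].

a₀ = ⌊√510⌋ = 22.
With m₀=0, d₀=1 and mₖ₊₁ = dₖaₖ − mₖ, dₖ₊₁ = (n − mₖ₊₁²)/dₖ, aₖ₊₁ = ⌊(a₀+mₖ₊₁)/dₖ₊₁⌋:
  k=1: m=22, d=26, a=1
  k=2: m=4, d=19, a=1
  k=3: m=15, d=15, a=2
  k=4: m=15, d=19, a=1
  k=5: m=4, d=26, a=1
  k=6: m=22, d=1, a=44
d=1 and a=2a₀=44 at k=6, so the next step gives (m, d) = (22, 26) again — its k=1 value — and the period has length 6.

[22; 1, 1, 2, 1, 1, 44]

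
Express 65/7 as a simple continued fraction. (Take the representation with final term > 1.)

65 = 9×7 + 2
7 = 3×2 + 1
2 = 2×1 + 0  (stop)
So 65/7 = [9; 3, 2].

[9; 3, 2]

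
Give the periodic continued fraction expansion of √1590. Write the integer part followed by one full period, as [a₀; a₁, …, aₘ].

[39; 1, 6, 1, 78]

a₀ = ⌊√1590⌋ = 39.
With m₀=0, d₀=1 and mₖ₊₁ = dₖaₖ − mₖ, dₖ₊₁ = (n − mₖ₊₁²)/dₖ, aₖ₊₁ = ⌊(a₀+mₖ₊₁)/dₖ₊₁⌋:
  k=1: m=39, d=69, a=1
  k=2: m=30, d=10, a=6
  k=3: m=30, d=69, a=1
  k=4: m=39, d=1, a=78
d=1 and a=2a₀=78 at k=4, so the next step gives (m, d) = (39, 69) again — its k=1 value — and the period has length 4.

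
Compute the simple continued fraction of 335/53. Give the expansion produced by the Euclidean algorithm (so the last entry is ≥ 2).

[6; 3, 8, 2]

335 = 6*53 + 17
53 = 3*17 + 2
17 = 8*2 + 1
2 = 2*1 + 0  (stop)
So 335/53 = [6; 3, 8, 2].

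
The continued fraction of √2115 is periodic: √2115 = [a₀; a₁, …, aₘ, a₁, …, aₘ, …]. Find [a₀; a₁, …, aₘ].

[45; 1, 90]

a₀ = ⌊√2115⌋ = 45.
With m₀=0, d₀=1 and mₖ₊₁ = dₖaₖ − mₖ, dₖ₊₁ = (n − mₖ₊₁²)/dₖ, aₖ₊₁ = ⌊(a₀+mₖ₊₁)/dₖ₊₁⌋:
  k=1: m=45, d=90, a=1
  k=2: m=45, d=1, a=90
d=1 and a=2a₀=90 at k=2, so the next step gives (m, d) = (45, 90) again — its k=1 value — and the period has length 2.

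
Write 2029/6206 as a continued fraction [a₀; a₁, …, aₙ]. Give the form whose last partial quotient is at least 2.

[0; 3, 17, 19, 1, 5]

2029 = 0*6206 + 2029
6206 = 3*2029 + 119
2029 = 17*119 + 6
119 = 19*6 + 5
6 = 1*5 + 1
5 = 5*1 + 0  (stop)
So 2029/6206 = [0; 3, 17, 19, 1, 5].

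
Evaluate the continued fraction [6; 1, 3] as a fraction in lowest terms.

27/4

Using pₖ = aₖpₖ₋₁ + pₖ₋₂ and qₖ = aₖqₖ₋₁ + qₖ₋₂:
  k=0: a=6, p=6, q=1
  k=1: a=1, p=7, q=1
  k=2: a=3, p=27, q=4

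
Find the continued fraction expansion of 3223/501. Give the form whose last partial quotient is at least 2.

3223 = 6×501 + 217
501 = 2×217 + 67
217 = 3×67 + 16
67 = 4×16 + 3
16 = 5×3 + 1
3 = 3×1 + 0  (stop)
So 3223/501 = [6; 2, 3, 4, 5, 3].

[6; 2, 3, 4, 5, 3]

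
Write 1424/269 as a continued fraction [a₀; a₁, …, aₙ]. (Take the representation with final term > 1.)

1424 = 5×269 + 79
269 = 3×79 + 32
79 = 2×32 + 15
32 = 2×15 + 2
15 = 7×2 + 1
2 = 2×1 + 0  (stop)
So 1424/269 = [5; 3, 2, 2, 7, 2].

[5; 3, 2, 2, 7, 2]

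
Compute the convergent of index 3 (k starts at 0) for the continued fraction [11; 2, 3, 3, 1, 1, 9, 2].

263/23

Using pₖ = aₖpₖ₋₁ + pₖ₋₂, qₖ = aₖqₖ₋₁ + qₖ₋₂ (with p₋₁=1, p₋₂=0, q₋₁=0, q₋₂=1):
  k=0: a=11, p=11, q=1
  k=1: a=2, p=23, q=2
  k=2: a=3, p=80, q=7
  k=3: a=3, p=263, q=23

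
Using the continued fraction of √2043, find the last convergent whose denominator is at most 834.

20385/451

√2043 = [45; 5, 90, …] (period length 2).
Convergents:
  p_0/q_0 = 45/1
  p_1/q_1 = 226/5
  p_2/q_2 = 20385/451
  p_3/q_3 = 102151/2260
q_2 = 451 ≤ 834 < 2260 = q_3, so the answer is 20385/451.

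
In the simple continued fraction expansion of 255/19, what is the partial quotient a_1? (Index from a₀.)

255 = 13·19 + 8   →  a_0 = 13
19 = 2·8 + 3   →  a_1 = 2

2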